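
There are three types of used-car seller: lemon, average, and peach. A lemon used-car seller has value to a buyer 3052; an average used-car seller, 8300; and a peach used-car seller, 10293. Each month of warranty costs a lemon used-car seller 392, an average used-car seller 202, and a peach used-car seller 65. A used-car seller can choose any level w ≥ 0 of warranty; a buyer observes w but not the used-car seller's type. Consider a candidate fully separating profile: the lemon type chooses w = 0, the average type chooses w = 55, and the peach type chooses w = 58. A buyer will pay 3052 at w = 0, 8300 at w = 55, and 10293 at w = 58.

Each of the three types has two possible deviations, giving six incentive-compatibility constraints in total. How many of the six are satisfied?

4

Lemon (own payoff 3052): to w=55 gives 8300 − 392×55 = -13260 → no gain ✓; to w=58 gives 10293 − 392×58 = -12443 → no gain ✓.
Average (own payoff 8300 − 202×55 = -2810): to w=0 gives 3052 → profitable ✗; to w=58 gives 10293 − 202×58 = -1423 → profitable ✗.
Peach (own payoff 10293 − 65×58 = 6523): to w=0 gives 3052 → no gain ✓; to w=55 gives 8300 − 65×55 = 4725 → no gain ✓.
4 of the 6 constraints hold; not an equilibrium.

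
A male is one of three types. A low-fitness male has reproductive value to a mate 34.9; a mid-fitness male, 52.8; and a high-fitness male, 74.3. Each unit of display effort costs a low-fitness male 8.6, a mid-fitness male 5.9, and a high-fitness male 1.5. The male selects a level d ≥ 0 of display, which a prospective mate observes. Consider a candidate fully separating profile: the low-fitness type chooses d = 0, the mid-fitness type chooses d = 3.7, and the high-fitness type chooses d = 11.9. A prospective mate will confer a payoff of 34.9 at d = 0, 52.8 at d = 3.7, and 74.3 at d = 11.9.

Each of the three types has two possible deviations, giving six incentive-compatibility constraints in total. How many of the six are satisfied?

5

Low-fitness (own payoff 34.9): to d=3.7 gives 52.8 − 8.6×3.7 = 20.98 → no gain ✓; to d=11.9 gives 74.3 − 8.6×11.9 = -28.04 → no gain ✓.
High-fitness (own payoff 74.3 − 1.5×11.9 = 56.45): to d=0 gives 34.9 → no gain ✓; to d=3.7 gives 52.8 − 1.5×3.7 = 47.25 → no gain ✓.
Mid-fitness (own payoff 52.8 − 5.9×3.7 = 30.97): to d=0 gives 34.9 → profitable ✗; to d=11.9 gives 74.3 − 5.9×11.9 = 4.09 → no gain ✓.
5 of the 6 constraints hold; not an equilibrium.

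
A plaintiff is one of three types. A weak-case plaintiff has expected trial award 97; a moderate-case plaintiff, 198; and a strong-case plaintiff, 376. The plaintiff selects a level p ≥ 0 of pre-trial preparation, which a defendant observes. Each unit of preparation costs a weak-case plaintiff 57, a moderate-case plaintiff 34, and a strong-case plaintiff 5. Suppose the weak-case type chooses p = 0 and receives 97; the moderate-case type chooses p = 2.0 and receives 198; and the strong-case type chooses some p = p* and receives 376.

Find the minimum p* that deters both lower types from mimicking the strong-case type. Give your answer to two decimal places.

7.24

Moderate-case type (on-path payoff 198 − 34×2.0 = 130) won't mimic when 130 ≥ 376 − 34·p*, i.e. p* ≥ 7.24.
Weak-case type (on-path payoff 97) won't mimic when 97 ≥ 376 − 57·p*, i.e. p* ≥ 4.89.
Both must hold, so p* = max(4.89, 7.24) = 7.24. The moderate-case type's constraint binds.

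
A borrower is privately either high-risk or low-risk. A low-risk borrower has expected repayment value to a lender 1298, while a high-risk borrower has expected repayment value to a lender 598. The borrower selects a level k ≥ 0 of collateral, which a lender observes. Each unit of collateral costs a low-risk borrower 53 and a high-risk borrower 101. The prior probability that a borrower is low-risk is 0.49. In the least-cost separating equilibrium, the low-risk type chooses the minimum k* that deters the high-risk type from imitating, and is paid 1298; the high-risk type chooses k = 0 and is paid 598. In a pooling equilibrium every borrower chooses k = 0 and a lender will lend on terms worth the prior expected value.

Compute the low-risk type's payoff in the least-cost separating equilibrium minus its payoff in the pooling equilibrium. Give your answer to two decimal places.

-10.33

Least-cost separating signal: k* solves 598 = 1298 − 101·k*, so k* = (1298 − 598)/101 ≈ 6.9307.
Low-risk type's separating payoff: 1298 − 53 × k* = 1298 − 53 × (1298 − 598)/101 = 1298 − 37100/101 ≈ 930.6733.
Pooling payoff: 0.49 × 1298 + 0.51 × 598 = 941.
Difference: 930.6733 − 941 = -10.3267, i.e. -10.33 to two decimal places.
The low-risk type would prefer the pooling outcome.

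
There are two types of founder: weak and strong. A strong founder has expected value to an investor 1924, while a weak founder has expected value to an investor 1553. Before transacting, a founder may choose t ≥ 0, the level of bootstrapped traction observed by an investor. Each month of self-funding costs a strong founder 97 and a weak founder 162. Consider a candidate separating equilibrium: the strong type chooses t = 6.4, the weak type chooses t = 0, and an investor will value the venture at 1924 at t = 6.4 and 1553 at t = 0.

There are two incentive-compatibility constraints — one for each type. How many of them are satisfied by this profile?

Strong type: signal → 1924 − 97 × 6.4 = 1303.2; deviate to 0 → 1553. IC fails (1303.2 < 1553).
Weak type: stay at 0 → 1553; mimic → 1924 − 162 × 6.4 = 887.2. IC holds (1553 ≥ 887.2).
1 of 2 constraints hold, so this profile is not an equilibrium.

1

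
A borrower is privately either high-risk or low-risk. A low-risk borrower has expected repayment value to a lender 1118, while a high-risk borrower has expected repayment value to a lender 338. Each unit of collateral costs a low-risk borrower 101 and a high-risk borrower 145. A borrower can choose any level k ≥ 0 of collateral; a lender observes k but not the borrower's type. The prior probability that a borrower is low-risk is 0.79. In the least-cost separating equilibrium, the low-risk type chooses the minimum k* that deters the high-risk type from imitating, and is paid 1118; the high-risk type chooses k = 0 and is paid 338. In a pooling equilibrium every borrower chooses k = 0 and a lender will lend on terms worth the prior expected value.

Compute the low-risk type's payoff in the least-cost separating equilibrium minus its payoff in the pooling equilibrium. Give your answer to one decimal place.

Least-cost separating signal: k* solves 338 = 1118 − 145·k*, so k* = (1118 − 338)/145 ≈ 5.3793.
Low-risk type's separating payoff: 1118 − 101 × k* = 1118 − 101 × (1118 − 338)/145 = 1118 − 78780/145 ≈ 574.690.
Pooling payoff: 0.79 × 1118 + 0.21 × 338 = 954.2.
Difference: 574.690 − 954.2 = -379.51, i.e. -379.5 to one decimal place.
The low-risk type would prefer the pooling outcome.

-379.5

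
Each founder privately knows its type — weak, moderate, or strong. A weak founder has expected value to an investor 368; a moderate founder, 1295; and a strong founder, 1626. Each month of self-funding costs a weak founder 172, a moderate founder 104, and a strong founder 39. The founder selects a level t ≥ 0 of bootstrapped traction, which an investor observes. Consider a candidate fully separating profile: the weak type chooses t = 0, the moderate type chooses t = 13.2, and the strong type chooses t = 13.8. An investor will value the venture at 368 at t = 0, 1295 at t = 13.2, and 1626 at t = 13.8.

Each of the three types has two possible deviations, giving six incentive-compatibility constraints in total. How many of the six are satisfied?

Weak (own payoff 368): to t=13.2 gives 1295 − 172×13.2 = -975.4 → no gain ✓; to t=13.8 gives 1626 − 172×13.8 = -747.6 → no gain ✓.
Moderate (own payoff 1295 − 104×13.2 = -77.8): to t=0 gives 368 → profitable ✗; to t=13.8 gives 1626 − 104×13.8 = 190.8 → profitable ✗.
Strong (own payoff 1626 − 39×13.8 = 1087.8): to t=0 gives 368 → no gain ✓; to t=13.2 gives 1295 − 39×13.2 = 780.2 → no gain ✓.
4 of the 6 constraints hold; not an equilibrium.

4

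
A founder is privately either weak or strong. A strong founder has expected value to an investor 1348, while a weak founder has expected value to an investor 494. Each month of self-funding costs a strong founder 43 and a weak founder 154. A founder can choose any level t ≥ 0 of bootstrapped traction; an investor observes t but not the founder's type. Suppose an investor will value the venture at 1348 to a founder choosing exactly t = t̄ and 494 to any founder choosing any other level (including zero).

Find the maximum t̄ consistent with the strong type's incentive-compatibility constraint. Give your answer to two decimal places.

Choosing t̄ yields the strong type 1348 − 43·t̄; choosing zero yields 494.
The strong type is indifferent at 1348 − 43·t̄ = 494, i.e. t̄ = (1348 − 494) / 43 ≈ 19.86.
For any t̄ above 19.86 the strong type would rather pool at zero, so separation collapses.

19.86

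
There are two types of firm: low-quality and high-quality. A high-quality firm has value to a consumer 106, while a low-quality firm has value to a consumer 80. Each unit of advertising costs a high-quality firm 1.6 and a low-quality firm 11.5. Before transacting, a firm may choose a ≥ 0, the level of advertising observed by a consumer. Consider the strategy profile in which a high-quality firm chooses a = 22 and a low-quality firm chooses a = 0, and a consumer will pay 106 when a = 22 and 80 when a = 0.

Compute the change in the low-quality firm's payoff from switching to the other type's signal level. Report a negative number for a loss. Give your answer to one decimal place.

Playing a = 0 the low-quality firm receives 80.
Deviating to a = 22 brings payment 106 at cost 11.5 × 22 = 253, netting -147.
Gain from deviating: -147 − 80 = -227.0.
The gain is negative, so the low-quality type's incentive-compatibility constraint is satisfied.

-227.0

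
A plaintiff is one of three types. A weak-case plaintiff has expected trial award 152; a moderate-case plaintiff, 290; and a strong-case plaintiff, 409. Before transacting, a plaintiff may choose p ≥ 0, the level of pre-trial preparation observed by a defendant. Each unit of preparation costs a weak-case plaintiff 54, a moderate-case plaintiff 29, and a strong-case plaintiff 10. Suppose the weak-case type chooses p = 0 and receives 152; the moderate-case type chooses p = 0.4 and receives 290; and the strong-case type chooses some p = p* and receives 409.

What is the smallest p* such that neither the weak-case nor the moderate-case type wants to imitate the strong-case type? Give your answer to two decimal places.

4.76

Weak-case type (on-path payoff 152) won't mimic when 152 ≥ 409 − 54·p*, i.e. p* ≥ 4.76.
Moderate-case type (on-path payoff 290 − 29×0.4 = 278.4) won't mimic when 278.4 ≥ 409 − 29·p*, i.e. p* ≥ 4.50.
Both must hold, so p* = max(4.76, 4.50) = 4.76. The weak-case type's constraint binds.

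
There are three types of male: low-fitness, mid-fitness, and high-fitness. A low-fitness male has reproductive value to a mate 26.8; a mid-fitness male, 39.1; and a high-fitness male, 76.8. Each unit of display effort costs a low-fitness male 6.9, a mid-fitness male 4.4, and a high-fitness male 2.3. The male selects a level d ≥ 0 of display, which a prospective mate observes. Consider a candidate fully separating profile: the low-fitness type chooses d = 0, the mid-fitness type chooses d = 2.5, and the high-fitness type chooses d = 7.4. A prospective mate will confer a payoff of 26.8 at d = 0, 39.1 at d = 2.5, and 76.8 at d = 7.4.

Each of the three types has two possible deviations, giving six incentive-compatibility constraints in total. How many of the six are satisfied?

5

Mid-fitness (own payoff 39.1 − 4.4×2.5 = 28.1): to d=0 gives 26.8 → no gain ✓; to d=7.4 gives 76.8 − 4.4×7.4 = 44.24 → profitable ✗.
Low-fitness (own payoff 26.8): to d=2.5 gives 39.1 − 6.9×2.5 = 21.85 → no gain ✓; to d=7.4 gives 76.8 − 6.9×7.4 = 25.74 → no gain ✓.
High-fitness (own payoff 76.8 − 2.3×7.4 = 59.78): to d=0 gives 26.8 → no gain ✓; to d=2.5 gives 39.1 − 2.3×2.5 = 33.35 → no gain ✓.
5 of the 6 constraints hold; not an equilibrium.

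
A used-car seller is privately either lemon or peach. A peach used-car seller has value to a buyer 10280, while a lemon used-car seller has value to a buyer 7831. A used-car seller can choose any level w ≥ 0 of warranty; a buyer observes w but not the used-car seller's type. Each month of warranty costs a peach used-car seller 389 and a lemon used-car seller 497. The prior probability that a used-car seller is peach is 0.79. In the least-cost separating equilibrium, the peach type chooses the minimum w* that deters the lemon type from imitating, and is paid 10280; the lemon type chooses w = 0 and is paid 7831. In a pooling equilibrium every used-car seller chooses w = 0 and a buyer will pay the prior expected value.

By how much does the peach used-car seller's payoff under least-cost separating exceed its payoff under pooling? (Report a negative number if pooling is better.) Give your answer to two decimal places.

Least-cost separating signal: w* solves 7831 = 10280 − 497·w*, so w* = (10280 − 7831)/497 ≈ 4.9276.
Peach type's separating payoff: 10280 − 389 × w* = 10280 − 389 × (10280 − 7831)/497 = 10280 − 952661/497 ≈ 8363.1771.
Pooling payoff: 0.79 × 10280 + 0.21 × 7831 = 9765.71.
Difference: 8363.1771 − 9765.71 = -1402.5329, i.e. -1402.53 to two decimal places.
The peach type would prefer the pooling outcome.

-1402.53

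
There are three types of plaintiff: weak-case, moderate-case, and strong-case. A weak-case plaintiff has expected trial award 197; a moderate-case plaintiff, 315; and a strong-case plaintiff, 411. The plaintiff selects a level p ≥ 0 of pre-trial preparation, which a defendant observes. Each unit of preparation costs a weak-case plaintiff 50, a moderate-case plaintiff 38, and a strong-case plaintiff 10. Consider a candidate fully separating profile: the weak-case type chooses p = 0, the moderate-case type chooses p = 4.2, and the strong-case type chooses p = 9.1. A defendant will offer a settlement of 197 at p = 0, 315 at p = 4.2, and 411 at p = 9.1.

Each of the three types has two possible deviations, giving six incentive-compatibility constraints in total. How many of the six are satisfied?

Strong-case (own payoff 411 − 10×9.1 = 320): to p=0 gives 197 → no gain ✓; to p=4.2 gives 315 − 10×4.2 = 273 → no gain ✓.
Weak-case (own payoff 197): to p=4.2 gives 315 − 50×4.2 = 105 → no gain ✓; to p=9.1 gives 411 − 50×9.1 = -44 → no gain ✓.
Moderate-case (own payoff 315 − 38×4.2 = 155.4): to p=0 gives 197 → profitable ✗; to p=9.1 gives 411 − 38×9.1 = 65.2 → no gain ✓.
5 of the 6 constraints hold; not an equilibrium.

5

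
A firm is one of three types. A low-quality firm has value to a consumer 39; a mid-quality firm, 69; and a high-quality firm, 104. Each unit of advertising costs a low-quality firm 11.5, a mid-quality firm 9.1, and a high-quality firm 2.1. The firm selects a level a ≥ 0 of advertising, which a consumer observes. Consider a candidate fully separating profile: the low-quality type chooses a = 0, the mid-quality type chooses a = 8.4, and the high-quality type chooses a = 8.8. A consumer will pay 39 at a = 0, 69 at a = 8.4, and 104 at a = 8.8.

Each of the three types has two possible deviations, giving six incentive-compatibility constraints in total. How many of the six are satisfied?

4

Mid-quality (own payoff 69 − 9.1×8.4 = -7.44): to a=0 gives 39 → profitable ✗; to a=8.8 gives 104 − 9.1×8.8 = 23.92 → profitable ✗.
High-quality (own payoff 104 − 2.1×8.8 = 85.52): to a=0 gives 39 → no gain ✓; to a=8.4 gives 69 − 2.1×8.4 = 51.36 → no gain ✓.
Low-quality (own payoff 39): to a=8.4 gives 69 − 11.5×8.4 = -27.6 → no gain ✓; to a=8.8 gives 104 − 11.5×8.8 = 2.8 → no gain ✓.
4 of the 6 constraints hold; not an equilibrium.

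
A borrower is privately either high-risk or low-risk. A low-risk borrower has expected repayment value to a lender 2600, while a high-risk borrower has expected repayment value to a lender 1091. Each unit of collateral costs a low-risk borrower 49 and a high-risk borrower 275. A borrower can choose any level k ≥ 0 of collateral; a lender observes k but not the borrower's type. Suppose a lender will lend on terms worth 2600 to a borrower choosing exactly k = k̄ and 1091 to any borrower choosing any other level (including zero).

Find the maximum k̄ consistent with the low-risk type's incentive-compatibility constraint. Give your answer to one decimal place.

30.8

Choosing k̄ yields the low-risk type 2600 − 49·k̄; choosing zero yields 1091.
The low-risk type is indifferent at 2600 − 49·k̄ = 1091, i.e. k̄ = (2600 − 1091) / 49 ≈ 30.8.
For any k̄ above 30.8 the low-risk type would rather pool at zero, so separation collapses.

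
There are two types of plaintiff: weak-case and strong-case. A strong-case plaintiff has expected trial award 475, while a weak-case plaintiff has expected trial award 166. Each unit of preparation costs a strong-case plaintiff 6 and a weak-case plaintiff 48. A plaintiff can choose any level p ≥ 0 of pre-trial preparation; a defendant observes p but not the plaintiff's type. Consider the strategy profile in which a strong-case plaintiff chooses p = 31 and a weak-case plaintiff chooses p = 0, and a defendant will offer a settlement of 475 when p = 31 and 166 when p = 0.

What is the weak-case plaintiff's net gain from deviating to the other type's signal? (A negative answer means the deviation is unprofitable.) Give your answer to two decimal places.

Playing p = 0 the weak-case plaintiff receives 166.
Deviating to p = 31 brings payment 475 at cost 48 × 31 = 1488, netting -1013.
Gain from deviating: -1013 − 166 = -1179.00.
The gain is negative, so the weak-case type's incentive-compatibility constraint is satisfied.

-1179.00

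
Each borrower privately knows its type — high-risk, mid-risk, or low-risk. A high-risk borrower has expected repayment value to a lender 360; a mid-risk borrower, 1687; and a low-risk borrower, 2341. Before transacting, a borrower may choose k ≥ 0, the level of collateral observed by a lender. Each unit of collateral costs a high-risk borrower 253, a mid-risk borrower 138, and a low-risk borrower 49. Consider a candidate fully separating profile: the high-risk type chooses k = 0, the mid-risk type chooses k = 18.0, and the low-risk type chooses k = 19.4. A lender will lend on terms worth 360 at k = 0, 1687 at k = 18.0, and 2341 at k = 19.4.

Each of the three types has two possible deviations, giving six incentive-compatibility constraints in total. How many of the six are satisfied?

4

Low-risk (own payoff 2341 − 49×19.4 = 1390.4): to k=0 gives 360 → no gain ✓; to k=18.0 gives 1687 − 49×18.0 = 805 → no gain ✓.
Mid-risk (own payoff 1687 − 138×18.0 = -797): to k=0 gives 360 → profitable ✗; to k=19.4 gives 2341 − 138×19.4 = -336.2 → profitable ✗.
High-risk (own payoff 360): to k=18.0 gives 1687 − 253×18.0 = -2867 → no gain ✓; to k=19.4 gives 2341 − 253×19.4 = -2567.2 → no gain ✓.
4 of the 6 constraints hold; not an equilibrium.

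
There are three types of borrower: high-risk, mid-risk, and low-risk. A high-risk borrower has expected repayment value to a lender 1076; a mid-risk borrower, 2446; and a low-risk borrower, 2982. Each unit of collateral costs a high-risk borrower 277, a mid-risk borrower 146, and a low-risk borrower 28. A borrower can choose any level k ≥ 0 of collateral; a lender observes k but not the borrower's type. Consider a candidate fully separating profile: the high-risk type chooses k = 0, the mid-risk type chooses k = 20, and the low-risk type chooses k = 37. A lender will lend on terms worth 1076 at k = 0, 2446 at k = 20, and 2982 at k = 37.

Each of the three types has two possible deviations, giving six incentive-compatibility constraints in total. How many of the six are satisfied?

Low-risk (own payoff 2982 − 28×37 = 1946): to k=0 gives 1076 → no gain ✓; to k=20 gives 2446 − 28×20 = 1886 → no gain ✓.
High-risk (own payoff 1076): to k=20 gives 2446 − 277×20 = -3094 → no gain ✓; to k=37 gives 2982 − 277×37 = -7267 → no gain ✓.
Mid-risk (own payoff 2446 − 146×20 = -474): to k=0 gives 1076 → profitable ✗; to k=37 gives 2982 − 146×37 = -2420 → no gain ✓.
5 of the 6 constraints hold; not an equilibrium.

5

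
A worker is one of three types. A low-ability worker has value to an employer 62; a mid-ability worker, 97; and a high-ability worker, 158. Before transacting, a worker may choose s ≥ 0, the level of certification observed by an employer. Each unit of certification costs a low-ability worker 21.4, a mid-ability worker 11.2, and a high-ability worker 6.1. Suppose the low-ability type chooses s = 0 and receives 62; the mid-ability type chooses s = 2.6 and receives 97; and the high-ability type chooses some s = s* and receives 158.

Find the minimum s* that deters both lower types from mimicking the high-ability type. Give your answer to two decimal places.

8.05

Mid-ability type (on-path payoff 97 − 11.2×2.6 = 67.88) won't mimic when 67.88 ≥ 158 − 11.2·s*, i.e. s* ≥ 8.05.
Low-ability type (on-path payoff 62) won't mimic when 62 ≥ 158 − 21.4·s*, i.e. s* ≥ 4.49.
Both must hold, so s* = max(4.49, 8.05) = 8.05. The mid-ability type's constraint binds.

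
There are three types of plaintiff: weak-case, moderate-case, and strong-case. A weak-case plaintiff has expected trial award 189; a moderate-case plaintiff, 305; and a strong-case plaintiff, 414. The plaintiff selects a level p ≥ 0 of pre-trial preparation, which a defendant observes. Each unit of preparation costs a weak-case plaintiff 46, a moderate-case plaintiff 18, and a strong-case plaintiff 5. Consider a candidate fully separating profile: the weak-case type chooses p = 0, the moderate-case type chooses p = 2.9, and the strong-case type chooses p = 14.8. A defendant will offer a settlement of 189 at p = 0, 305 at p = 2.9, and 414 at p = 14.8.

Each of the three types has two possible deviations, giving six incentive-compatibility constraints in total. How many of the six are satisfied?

6

Moderate-case (own payoff 305 − 18×2.9 = 252.8): to p=0 gives 189 → no gain ✓; to p=14.8 gives 414 − 18×14.8 = 147.6 → no gain ✓.
Weak-case (own payoff 189): to p=2.9 gives 305 − 46×2.9 = 171.6 → no gain ✓; to p=14.8 gives 414 − 46×14.8 = -266.8 → no gain ✓.
Strong-case (own payoff 414 − 5×14.8 = 340): to p=0 gives 189 → no gain ✓; to p=2.9 gives 305 − 5×2.9 = 290.5 → no gain ✓.
6 of the 6 constraints hold; this profile is a separating equilibrium.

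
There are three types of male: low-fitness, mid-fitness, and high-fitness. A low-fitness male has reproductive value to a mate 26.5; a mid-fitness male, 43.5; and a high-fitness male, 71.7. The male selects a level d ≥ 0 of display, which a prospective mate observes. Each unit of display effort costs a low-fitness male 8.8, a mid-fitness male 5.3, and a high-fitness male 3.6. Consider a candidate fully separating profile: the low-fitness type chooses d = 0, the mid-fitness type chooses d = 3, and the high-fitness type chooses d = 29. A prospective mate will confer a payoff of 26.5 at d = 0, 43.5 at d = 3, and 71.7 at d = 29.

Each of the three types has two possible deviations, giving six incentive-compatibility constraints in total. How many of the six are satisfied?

Mid-fitness (own payoff 43.5 − 5.3×3 = 27.6): to d=0 gives 26.5 → no gain ✓; to d=29 gives 71.7 − 5.3×29 = -82 → no gain ✓.
Low-fitness (own payoff 26.5): to d=3 gives 43.5 − 8.8×3 = 17.1 → no gain ✓; to d=29 gives 71.7 − 8.8×29 = -183.5 → no gain ✓.
High-fitness (own payoff 71.7 − 3.6×29 = -32.7): to d=0 gives 26.5 → profitable ✗; to d=3 gives 43.5 − 3.6×3 = 32.7 → profitable ✗.
4 of the 6 constraints hold; not an equilibrium.

4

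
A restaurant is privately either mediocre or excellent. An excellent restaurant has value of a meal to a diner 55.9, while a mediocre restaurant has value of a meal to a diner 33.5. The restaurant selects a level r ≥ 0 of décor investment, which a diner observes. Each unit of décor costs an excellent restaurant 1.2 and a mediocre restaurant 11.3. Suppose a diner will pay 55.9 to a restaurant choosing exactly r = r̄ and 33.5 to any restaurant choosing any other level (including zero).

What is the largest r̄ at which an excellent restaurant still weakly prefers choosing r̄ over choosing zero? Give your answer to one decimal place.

Choosing r̄ yields the excellent type 55.9 − 1.2·r̄; choosing zero yields 33.5.
The excellent type is indifferent at 55.9 − 1.2·r̄ = 33.5, i.e. r̄ = (55.9 − 33.5) / 1.2 ≈ 18.7.
For any r̄ above 18.7 the excellent type would rather pool at zero, so separation collapses.

18.7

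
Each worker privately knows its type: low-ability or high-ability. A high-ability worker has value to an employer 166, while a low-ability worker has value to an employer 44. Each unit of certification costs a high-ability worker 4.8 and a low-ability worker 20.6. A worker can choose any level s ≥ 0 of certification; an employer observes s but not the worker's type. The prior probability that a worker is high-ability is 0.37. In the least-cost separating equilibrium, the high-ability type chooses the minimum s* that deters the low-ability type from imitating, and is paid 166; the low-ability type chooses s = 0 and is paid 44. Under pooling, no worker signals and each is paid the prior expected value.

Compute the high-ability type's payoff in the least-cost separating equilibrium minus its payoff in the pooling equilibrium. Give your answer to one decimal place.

Least-cost separating signal: s* solves 44 = 166 − 20.6·s*, so s* = (166 − 44)/20.6 ≈ 5.9223.
High-ability type's separating payoff: 166 − 4.8 × s* = 166 − 4.8 × (166 − 44)/20.6 = 166 − 585.6/20.6 ≈ 137.573.
Pooling payoff: 0.37 × 166 + 0.63 × 44 = 89.14.
Difference: 137.573 − 89.14 = 48.433, i.e. 48.4 to one decimal place.
The high-ability type prefers to separate.

48.4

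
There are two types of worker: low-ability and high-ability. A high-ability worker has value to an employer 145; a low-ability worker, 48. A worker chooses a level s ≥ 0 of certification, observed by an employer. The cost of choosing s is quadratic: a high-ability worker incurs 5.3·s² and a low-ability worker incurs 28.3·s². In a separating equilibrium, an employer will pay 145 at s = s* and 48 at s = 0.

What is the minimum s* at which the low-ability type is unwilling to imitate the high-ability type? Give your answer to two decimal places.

The low-ability type at s = 0 receives 48; imitating at s* yields 145 − 28.3·s*².
Indifference: 48 = 145 − 28.3·s*², so s*² = (145 − 48) / 28.3 ≈ 3.4276.
s* = √3.4276 ≈ 1.85.

1.85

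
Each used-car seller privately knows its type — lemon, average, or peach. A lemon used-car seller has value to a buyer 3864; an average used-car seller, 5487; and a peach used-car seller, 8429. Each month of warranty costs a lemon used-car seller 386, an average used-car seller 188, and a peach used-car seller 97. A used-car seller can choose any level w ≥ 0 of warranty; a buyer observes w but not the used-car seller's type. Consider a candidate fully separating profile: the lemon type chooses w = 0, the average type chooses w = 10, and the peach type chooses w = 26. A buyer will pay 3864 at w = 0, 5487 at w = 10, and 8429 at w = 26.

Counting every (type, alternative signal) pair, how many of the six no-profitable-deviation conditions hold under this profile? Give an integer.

Peach (own payoff 8429 − 97×26 = 5907): to w=0 gives 3864 → no gain ✓; to w=10 gives 5487 − 97×10 = 4517 → no gain ✓.
Lemon (own payoff 3864): to w=10 gives 5487 − 386×10 = 1627 → no gain ✓; to w=26 gives 8429 − 386×26 = -1607 → no gain ✓.
Average (own payoff 5487 − 188×10 = 3607): to w=0 gives 3864 → profitable ✗; to w=26 gives 8429 − 188×26 = 3541 → no gain ✓.
5 of the 6 constraints hold; not an equilibrium.

5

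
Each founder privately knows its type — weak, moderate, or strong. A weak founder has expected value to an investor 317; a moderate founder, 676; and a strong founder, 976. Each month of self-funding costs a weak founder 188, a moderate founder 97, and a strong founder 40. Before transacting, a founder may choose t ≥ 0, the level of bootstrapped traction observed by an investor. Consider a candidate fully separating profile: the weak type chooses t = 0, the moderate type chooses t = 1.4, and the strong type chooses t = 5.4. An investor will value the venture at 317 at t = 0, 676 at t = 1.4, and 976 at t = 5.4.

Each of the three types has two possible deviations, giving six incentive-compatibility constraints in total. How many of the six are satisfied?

5

Moderate (own payoff 676 − 97×1.4 = 540.2): to t=0 gives 317 → no gain ✓; to t=5.4 gives 976 − 97×5.4 = 452.2 → no gain ✓.
Strong (own payoff 976 − 40×5.4 = 760): to t=0 gives 317 → no gain ✓; to t=1.4 gives 676 − 40×1.4 = 620 → no gain ✓.
Weak (own payoff 317): to t=1.4 gives 676 − 188×1.4 = 412.8 → profitable ✗; to t=5.4 gives 976 − 188×5.4 = -39.2 → no gain ✓.
5 of the 6 constraints hold; not an equilibrium.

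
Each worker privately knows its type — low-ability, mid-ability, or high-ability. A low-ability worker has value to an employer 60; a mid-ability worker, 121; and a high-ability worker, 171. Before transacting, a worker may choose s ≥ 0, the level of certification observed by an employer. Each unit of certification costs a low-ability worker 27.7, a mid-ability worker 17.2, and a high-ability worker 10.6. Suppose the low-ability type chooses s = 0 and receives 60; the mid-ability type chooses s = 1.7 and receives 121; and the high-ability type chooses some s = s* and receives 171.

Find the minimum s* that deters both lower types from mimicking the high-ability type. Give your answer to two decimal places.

Low-ability type (on-path payoff 60) won't mimic when 60 ≥ 171 − 27.7·s*, i.e. s* ≥ 4.01.
Mid-ability type (on-path payoff 121 − 17.2×1.7 = 91.76) won't mimic when 91.76 ≥ 171 − 17.2·s*, i.e. s* ≥ 4.61.
Both must hold, so s* = max(4.01, 4.61) = 4.61. The mid-ability type's constraint binds.

4.61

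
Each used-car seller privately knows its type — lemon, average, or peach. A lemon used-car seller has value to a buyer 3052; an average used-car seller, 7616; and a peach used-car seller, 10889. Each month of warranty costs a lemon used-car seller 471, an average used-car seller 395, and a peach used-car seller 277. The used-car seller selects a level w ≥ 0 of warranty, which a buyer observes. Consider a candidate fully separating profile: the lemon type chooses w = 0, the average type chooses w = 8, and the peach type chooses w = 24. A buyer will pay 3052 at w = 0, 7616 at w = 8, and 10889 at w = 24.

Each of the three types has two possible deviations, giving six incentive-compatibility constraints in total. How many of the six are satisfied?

4

Lemon (own payoff 3052): to w=8 gives 7616 − 471×8 = 3848 → profitable ✗; to w=24 gives 10889 − 471×24 = -415 → no gain ✓.
Peach (own payoff 10889 − 277×24 = 4241): to w=0 gives 3052 → no gain ✓; to w=8 gives 7616 − 277×8 = 5400 → profitable ✗.
Average (own payoff 7616 − 395×8 = 4456): to w=0 gives 3052 → no gain ✓; to w=24 gives 10889 − 395×24 = 1409 → no gain ✓.
4 of the 6 constraints hold; not an equilibrium.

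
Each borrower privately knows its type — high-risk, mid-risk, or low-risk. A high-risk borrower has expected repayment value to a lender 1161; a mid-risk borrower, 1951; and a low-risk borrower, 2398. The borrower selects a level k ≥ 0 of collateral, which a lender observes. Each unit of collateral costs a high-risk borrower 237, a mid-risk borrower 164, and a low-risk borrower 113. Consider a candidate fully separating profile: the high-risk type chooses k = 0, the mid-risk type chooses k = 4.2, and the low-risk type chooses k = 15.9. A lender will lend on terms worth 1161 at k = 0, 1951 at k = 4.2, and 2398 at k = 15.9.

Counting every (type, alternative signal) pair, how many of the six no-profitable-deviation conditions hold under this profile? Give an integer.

Mid-risk (own payoff 1951 − 164×4.2 = 1262.2): to k=0 gives 1161 → no gain ✓; to k=15.9 gives 2398 − 164×15.9 = -209.6 → no gain ✓.
High-risk (own payoff 1161): to k=4.2 gives 1951 − 237×4.2 = 955.6 → no gain ✓; to k=15.9 gives 2398 − 237×15.9 = -1370.3 → no gain ✓.
Low-risk (own payoff 2398 − 113×15.9 = 601.3): to k=0 gives 1161 → profitable ✗; to k=4.2 gives 1951 − 113×4.2 = 1476.4 → profitable ✗.
4 of the 6 constraints hold; not an equilibrium.

4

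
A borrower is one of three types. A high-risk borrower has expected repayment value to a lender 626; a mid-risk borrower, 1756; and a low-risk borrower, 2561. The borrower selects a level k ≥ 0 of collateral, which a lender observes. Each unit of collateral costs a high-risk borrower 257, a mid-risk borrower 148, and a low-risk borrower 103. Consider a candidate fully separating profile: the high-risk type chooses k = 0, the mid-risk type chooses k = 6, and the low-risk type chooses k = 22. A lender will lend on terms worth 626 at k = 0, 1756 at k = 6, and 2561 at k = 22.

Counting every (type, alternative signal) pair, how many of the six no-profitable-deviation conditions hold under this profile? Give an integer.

4

High-risk (own payoff 626): to k=6 gives 1756 − 257×6 = 214 → no gain ✓; to k=22 gives 2561 − 257×22 = -3093 → no gain ✓.
Mid-risk (own payoff 1756 − 148×6 = 868): to k=0 gives 626 → no gain ✓; to k=22 gives 2561 − 148×22 = -695 → no gain ✓.
Low-risk (own payoff 2561 − 103×22 = 295): to k=0 gives 626 → profitable ✗; to k=6 gives 1756 − 103×6 = 1138 → profitable ✗.
4 of the 6 constraints hold; not an equilibrium.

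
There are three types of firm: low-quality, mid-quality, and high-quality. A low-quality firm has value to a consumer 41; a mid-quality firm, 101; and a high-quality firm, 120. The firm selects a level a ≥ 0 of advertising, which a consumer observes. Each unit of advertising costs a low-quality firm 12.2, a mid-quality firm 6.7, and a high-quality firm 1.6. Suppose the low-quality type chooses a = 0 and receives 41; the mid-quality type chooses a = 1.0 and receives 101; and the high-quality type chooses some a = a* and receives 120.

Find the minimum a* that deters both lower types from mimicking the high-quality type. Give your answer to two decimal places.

6.48

Mid-quality type (on-path payoff 101 − 6.7×1.0 = 94.3) won't mimic when 94.3 ≥ 120 − 6.7·a*, i.e. a* ≥ 3.84.
Low-quality type (on-path payoff 41) won't mimic when 41 ≥ 120 − 12.2·a*, i.e. a* ≥ 6.48.
Both must hold, so a* = max(6.48, 3.84) = 6.48. The low-quality type's constraint binds.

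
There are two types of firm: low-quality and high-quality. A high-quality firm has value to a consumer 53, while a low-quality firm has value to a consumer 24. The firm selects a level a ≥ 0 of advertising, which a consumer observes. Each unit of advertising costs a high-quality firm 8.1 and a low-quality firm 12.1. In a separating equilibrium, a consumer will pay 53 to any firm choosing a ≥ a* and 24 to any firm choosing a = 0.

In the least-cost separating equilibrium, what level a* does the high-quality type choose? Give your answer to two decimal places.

A low-quality firm choosing a = 0 receives 24.
Imitating at a* instead would pay 53 at cost 12.1·a*, netting 53 − 12.1·a*.
Indifference: 24 = 53 − 12.1·a*, so a* = (53 − 24) / 12.1 ≈ 2.40.
At a* the low-quality type's incentive constraint just binds; the high-quality type strictly prefers a* since its per-unit cost is lower.

2.40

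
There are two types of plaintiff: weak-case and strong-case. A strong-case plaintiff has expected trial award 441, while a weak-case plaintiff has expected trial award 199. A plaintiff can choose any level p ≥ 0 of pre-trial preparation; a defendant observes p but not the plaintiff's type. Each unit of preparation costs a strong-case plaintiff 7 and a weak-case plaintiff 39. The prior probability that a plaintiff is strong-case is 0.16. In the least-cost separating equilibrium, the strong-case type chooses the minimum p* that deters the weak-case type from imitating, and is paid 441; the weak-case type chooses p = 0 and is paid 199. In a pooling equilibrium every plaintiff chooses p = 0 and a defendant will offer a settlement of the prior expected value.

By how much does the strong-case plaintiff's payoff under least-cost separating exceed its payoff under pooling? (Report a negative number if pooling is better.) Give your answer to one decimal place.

Least-cost separating signal: p* solves 199 = 441 − 39·p*, so p* = (441 − 199)/39 ≈ 6.2051.
Strong-case type's separating payoff: 441 − 7 × p* = 441 − 7 × (441 − 199)/39 = 441 − 1694/39 ≈ 397.564.
Pooling payoff: 0.16 × 441 + 0.84 × 199 = 237.72.
Difference: 397.564 − 237.72 = 159.844, i.e. 159.8 to one decimal place.
The strong-case type prefers to separate.

159.8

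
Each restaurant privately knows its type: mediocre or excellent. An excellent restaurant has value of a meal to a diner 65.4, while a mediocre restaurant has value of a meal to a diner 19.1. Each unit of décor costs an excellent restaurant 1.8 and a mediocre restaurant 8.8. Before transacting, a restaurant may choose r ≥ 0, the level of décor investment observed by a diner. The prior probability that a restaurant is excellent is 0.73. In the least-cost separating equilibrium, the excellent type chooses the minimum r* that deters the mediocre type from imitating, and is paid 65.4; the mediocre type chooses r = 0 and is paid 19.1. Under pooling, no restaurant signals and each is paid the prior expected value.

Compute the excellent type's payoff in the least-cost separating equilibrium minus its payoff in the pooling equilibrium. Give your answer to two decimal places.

3.03

Least-cost separating signal: r* solves 19.1 = 65.4 − 8.8·r*, so r* = (65.4 − 19.1)/8.8 ≈ 5.2614.
Excellent type's separating payoff: 65.4 − 1.8 × r* = 65.4 − 1.8 × (65.4 − 19.1)/8.8 = 65.4 − 83.34/8.8 ≈ 55.9295.
Pooling payoff: 0.73 × 65.4 + 0.27 × 19.1 = 52.899.
Difference: 55.9295 − 52.899 = 3.0305, i.e. 3.03 to two decimal places.
The excellent type prefers to separate.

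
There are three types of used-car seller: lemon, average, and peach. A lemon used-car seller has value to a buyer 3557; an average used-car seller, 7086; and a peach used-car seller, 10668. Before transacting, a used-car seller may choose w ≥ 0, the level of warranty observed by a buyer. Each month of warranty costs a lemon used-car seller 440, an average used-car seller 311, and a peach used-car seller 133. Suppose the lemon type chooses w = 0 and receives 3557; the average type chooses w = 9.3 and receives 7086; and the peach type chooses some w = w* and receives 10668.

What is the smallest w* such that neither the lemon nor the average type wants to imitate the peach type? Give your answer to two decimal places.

Lemon type (on-path payoff 3557) won't mimic when 3557 ≥ 10668 − 440·w*, i.e. w* ≥ 16.16.
Average type (on-path payoff 7086 − 311×9.3 = 4193.7) won't mimic when 4193.7 ≥ 10668 − 311·w*, i.e. w* ≥ 20.82.
Both must hold, so w* = max(16.16, 20.82) = 20.82. The average type's constraint binds.

20.82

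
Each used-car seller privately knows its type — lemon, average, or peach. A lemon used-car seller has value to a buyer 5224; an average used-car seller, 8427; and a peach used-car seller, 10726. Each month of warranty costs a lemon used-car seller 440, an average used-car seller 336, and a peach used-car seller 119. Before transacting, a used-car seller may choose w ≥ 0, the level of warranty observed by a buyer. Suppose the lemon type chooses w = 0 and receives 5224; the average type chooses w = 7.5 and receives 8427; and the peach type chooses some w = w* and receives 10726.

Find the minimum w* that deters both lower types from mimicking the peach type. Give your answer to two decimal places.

14.34

Lemon type (on-path payoff 5224) won't mimic when 5224 ≥ 10726 − 440·w*, i.e. w* ≥ 12.50.
Average type (on-path payoff 8427 − 336×7.5 = 5907) won't mimic when 5907 ≥ 10726 − 336·w*, i.e. w* ≥ 14.34.
Both must hold, so w* = max(12.50, 14.34) = 14.34. The average type's constraint binds.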